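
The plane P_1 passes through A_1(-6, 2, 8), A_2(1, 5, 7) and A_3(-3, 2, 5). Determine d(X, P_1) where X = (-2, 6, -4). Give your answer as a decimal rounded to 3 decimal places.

A_1A_2 = (7, 3, -1), A_1A_3 = (3, 0, -3); a normal to P_1 is A_1A_2 × A_1A_3 = (-9, 18, -9).
Using A_1: P_1 has equation -9x + 18y - 9z = 18.
n·X − d = (-9)·(-2) + (18)·(6) + (-9)·(-4) − 18 = 144; |n| = √486.
Distance = |144| / √486 = 144/√486 ≈ 6.532.

6.532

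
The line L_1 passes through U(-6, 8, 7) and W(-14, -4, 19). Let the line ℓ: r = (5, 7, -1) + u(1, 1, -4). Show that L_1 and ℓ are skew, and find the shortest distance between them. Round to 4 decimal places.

A direction vector for L_1 is W − U = (-8, -12, 12).
Common perpendicular direction n = (-8, -12, 12) × (1, 1, -4) = (36, -20, 4).
With w = (5, 7, -1) − (-6, 8, 7) = (11, -1, -8), w · n = 384.
Since n ≠ 0 the lines are not parallel, and w · n = 384 ≠ 0 so they do not intersect; hence they are skew.
Distance = |w · n| / |n| = |384| / √1712 ≈ 9.2807.

9.2807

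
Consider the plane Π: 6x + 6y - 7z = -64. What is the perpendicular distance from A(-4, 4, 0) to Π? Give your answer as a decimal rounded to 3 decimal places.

5.818

n·A − d = (6)·(-4) + (6)·(4) + (-7)·(0) − (-64) = 64; |n| = √121.
Distance = |64| / √121 = 64/√121 ≈ 5.818.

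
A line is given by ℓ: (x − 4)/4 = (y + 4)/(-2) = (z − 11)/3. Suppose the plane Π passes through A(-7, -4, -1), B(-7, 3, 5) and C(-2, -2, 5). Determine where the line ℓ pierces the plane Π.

(-4, 0, 5)

ℓ has direction (4, -2, 3) through (4, -4, 11).
AB = (0, 7, 6), AC = (5, 2, 6); a normal to Π is AB × AC = (30, 30, -35).
Using A: Π has equation 30x + 30y - 35z = -295.
Substitute r = (4, -4, 11) + t(4, -2, 3) into the plane: -385 + (-45)t = -295, so t = -2.
Intersection: (4, -4, 11) + (-2)·(4, -2, 3) = (-4, 0, 5).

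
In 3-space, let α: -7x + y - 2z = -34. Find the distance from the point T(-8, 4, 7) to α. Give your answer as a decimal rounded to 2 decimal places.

n·T − d = (-7)·(-8) + (1)·(4) + (-2)·(7) − (-34) = 80; |n| = √54.
Distance = |80| / √54 = 80/√54 ≈ 10.89.

10.89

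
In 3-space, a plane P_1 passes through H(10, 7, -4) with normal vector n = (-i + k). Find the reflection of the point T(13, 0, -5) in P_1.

(9, 0, -1)

P_1: n·r = n·H gives -x + z = -14.
λ = (n·T − d)/|n|² = (-18 − (-14))/2 = -2.
Reflection = T − 2λn = (13, 0, -5) − (-4)·(-1, 0, 1) = (9, 0, -1).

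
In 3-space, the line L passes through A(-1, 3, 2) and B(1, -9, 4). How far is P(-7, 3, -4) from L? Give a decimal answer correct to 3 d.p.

A direction vector for L is B − A = (2, -12, 2).
Taking (-1, 3, 2) on L with direction v = (2, -12, 2): w = P − (-1, 3, 2) = (-6, 0, -6), and w × v = (-72, 0, 72).
Distance = |w × v| / |v| = √10368 / √152 ≈ 8.259.

8.259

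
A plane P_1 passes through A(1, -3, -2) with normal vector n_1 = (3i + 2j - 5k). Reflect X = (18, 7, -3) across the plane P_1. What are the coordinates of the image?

P_1: n_1·r = n_1·A gives 3x + 2y - 5z = 7.
λ = (n·X − d)/|n|² = (83 − 7)/38 = 2.
Reflection = X − 2λn = (18, 7, -3) − 4·(3, 2, -5) = (6, -1, 17).

(6, -1, 17)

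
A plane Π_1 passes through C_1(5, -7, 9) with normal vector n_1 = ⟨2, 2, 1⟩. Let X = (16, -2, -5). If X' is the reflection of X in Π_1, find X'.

Π_1: n_1·r = n_1·C_1 gives 2x + 2y + z = 5.
λ = (n·X − d)/|n|² = (23 − 5)/9 = 2.
Reflection = X − 2λn = (16, -2, -5) − 4·(2, 2, 1) = (8, -10, -9).

(8, -10, -9)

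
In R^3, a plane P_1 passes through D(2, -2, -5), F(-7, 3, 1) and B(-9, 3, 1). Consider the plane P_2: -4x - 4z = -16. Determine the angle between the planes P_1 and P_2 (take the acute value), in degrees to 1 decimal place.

DF = (-9, 5, 6), DB = (-11, 5, 6); a normal to P_1 is DF × DB = (0, -12, 10).
Using D: P_1 has equation -12y + 10z = -26.
cos θ = |n₁·n₂| / (|n₁||n₂|) = |-40| / (√244 · √32).
θ = arccos(0.45268) ≈ 63.1°.

63.1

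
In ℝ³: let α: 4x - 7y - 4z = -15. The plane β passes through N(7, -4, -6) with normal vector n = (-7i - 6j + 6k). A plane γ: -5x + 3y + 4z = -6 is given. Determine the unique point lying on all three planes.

β: n·r = n·N gives -7x - 6y + 6z = -61.
Solving the 3×3 linear system 4x - 7y - 4z = -15, -7x - 6y + 6z = -61, -5x + 3y + 4z = -6 (e.g. by elimination or Cramer's rule, determinant = 50) gives (1, 5, -4).

(1, 5, -4)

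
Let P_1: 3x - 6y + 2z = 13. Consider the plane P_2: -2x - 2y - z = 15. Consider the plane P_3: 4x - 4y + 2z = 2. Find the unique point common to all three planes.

(-3, -4, -1)

Solving the 3×3 linear system 3x - 6y + 2z = 13, -2x - 2y - z = 15, 4x - 4y + 2z = 2 (e.g. by elimination or Cramer's rule, determinant = 8) gives (-3, -4, -1).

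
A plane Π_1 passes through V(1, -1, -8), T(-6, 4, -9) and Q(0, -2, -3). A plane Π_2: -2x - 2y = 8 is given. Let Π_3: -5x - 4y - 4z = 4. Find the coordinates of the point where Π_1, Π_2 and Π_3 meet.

(0, -4, 3)

VT = (-7, 5, -1), VQ = (-1, -1, 5); a normal to Π_1 is VT × VQ = (24, 36, 12).
Using V: Π_1 has equation 24x + 36y + 12z = -108.
Solving the 3×3 linear system 24x + 36y + 12z = -108, -2x - 2y = 8, -5x - 4y - 4z = 4 (e.g. by elimination or Cramer's rule, determinant = -120) gives (0, -4, 3).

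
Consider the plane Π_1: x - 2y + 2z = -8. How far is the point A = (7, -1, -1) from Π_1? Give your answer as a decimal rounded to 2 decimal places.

5.00

n·A − d = (1)·(7) + (-2)·(-1) + (2)·(-1) − (-8) = 15; |n| = √9.
Distance = |15| / √9 = 15/√9 ≈ 5.00.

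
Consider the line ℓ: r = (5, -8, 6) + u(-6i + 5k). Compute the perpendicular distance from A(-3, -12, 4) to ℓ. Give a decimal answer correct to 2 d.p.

Taking (5, -8, 6) on ℓ with direction v = (-6, 0, 5): w = A − (5, -8, 6) = (-8, -4, -2), and w × v = (-20, 52, -24).
Distance = |w × v| / |v| = √3680 / √61 ≈ 7.77.

7.77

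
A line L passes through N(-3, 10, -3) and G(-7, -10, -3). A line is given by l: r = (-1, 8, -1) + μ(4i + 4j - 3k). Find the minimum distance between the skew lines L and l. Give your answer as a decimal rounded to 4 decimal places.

3.0719

A direction vector for L is G − N = (-4, -20, 0).
Common perpendicular direction n = (-4, -20, 0) × (4, 4, -3) = (60, -12, 64).
With w = (-1, 8, -1) − (-3, 10, -3) = (2, -2, 2), w · n = 272.
Distance = |w · n| / |n| = |272| / √7840 ≈ 3.0719.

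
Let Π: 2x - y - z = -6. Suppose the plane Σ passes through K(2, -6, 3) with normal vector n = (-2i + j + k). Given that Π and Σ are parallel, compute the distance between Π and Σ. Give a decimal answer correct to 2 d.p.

Σ: n·r = n·K gives -2x + y + z = -7.
Rescale Σ by 1/(-1): 2x - y - z = 7. Then distance = |-6 − 7| / √6 ≈ 5.31.

5.31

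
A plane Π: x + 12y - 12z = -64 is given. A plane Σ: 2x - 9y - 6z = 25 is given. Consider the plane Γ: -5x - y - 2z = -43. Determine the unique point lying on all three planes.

Solving the 3×3 linear system x + 12y - 12z = -64, 2x - 9y - 6z = 25, -5x - y - 2z = -43 (e.g. by elimination or Cramer's rule, determinant = 984) gives (8, -3, 3).

(8, -3, 3)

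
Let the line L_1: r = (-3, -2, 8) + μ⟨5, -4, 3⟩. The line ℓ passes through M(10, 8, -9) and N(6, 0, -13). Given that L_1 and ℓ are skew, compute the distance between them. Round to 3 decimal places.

A direction vector for ℓ is N − M = (-4, -8, -4).
Common perpendicular direction n = (5, -4, 3) × (-4, -8, -4) = (40, 8, -56).
With w = (10, 8, -9) − (-3, -2, 8) = (13, 10, -17), w · n = 1552.
Distance = |w · n| / |n| = |1552| / √4800 ≈ 22.401.

22.401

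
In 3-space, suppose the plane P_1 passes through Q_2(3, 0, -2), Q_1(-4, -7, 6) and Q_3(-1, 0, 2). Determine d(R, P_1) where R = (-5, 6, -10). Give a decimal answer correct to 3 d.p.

Q_2Q_1 = (-7, -7, 8), Q_2Q_3 = (-4, 0, 4); a normal to P_1 is Q_2Q_1 × Q_2Q_3 = (-28, -4, -28).
Using Q_2: P_1 has equation -28x - 4y - 28z = -28.
n·R − d = (-28)·(-5) + (-4)·(6) + (-28)·(-10) − (-28) = 424; |n| = √1584.
Distance = |424| / √1584 = 424/√1584 ≈ 10.653.

10.653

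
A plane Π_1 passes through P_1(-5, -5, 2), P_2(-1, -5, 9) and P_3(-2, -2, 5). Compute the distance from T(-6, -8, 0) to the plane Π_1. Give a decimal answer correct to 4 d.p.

P_1P_2 = (4, 0, 7), P_1P_3 = (3, 3, 3); a normal to Π_1 is P_1P_2 × P_1P_3 = (-21, 9, 12).
Using P_1: Π_1 has equation -21x + 9y + 12z = 84.
n·T − d = (-21)·(-6) + (9)·(-8) + (12)·(0) − 84 = -30; |n| = √666.
Distance = |-30| / √666 = 30/√666 ≈ 1.1625.

1.1625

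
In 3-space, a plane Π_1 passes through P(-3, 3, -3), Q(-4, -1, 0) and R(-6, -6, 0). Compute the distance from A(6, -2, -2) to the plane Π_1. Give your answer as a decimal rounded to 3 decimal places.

9.859

PQ = (-1, -4, 3), PR = (-3, -9, 3); a normal to Π_1 is PQ × PR = (15, -6, -3).
Using P: Π_1 has equation 15x - 6y - 3z = -54.
n·A − d = (15)·(6) + (-6)·(-2) + (-3)·(-2) − (-54) = 162; |n| = √270.
Distance = |162| / √270 = 162/√270 ≈ 9.859.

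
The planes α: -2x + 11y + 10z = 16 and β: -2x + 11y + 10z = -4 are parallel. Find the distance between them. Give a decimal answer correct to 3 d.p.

Same normal n = (-2, 11, 10) with |n| = √225; distance = |16 − (-4)| / |n| = 20/√225 ≈ 1.333.

1.333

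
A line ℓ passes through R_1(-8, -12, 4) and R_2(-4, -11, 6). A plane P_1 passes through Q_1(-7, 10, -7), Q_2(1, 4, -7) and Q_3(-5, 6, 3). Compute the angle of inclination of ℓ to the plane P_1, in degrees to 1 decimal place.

50.4

A direction vector for ℓ is R_2 − R_1 = (4, 1, 2).
Q_1Q_2 = (8, -6, 0), Q_1Q_3 = (2, -4, 10); a normal to P_1 is Q_1Q_2 × Q_1Q_3 = (-60, -80, -20).
Using Q_1: P_1 has equation -60x - 80y - 20z = -240.
sin θ = |n·v| / (|n||v|) = |-360| / (√10400 · √21) = 0.77033.
θ ≈ 50.4°.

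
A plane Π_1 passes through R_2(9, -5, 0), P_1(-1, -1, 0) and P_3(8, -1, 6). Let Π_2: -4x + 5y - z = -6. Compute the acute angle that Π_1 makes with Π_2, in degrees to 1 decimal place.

60.0

R_2P_1 = (-10, 4, 0), R_2P_3 = (-1, 4, 6); a normal to Π_1 is R_2P_1 × R_2P_3 = (24, 60, -36).
Using R_2: Π_1 has equation 24x + 60y - 36z = -84.
cos θ = |n₁·n₂| / (|n₁||n₂|) = |240| / (√5472 · √42).
θ = arccos(0.50063) ≈ 60.0°.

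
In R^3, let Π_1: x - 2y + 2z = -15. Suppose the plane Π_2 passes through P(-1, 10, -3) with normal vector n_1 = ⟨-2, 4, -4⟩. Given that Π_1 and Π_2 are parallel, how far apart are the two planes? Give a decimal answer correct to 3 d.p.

Π_2: n_1·r = n_1·P gives -2x + 4y - 4z = 54.
Rescale Π_2 by 1/(-2): x - 2y + 2z = -27. Then distance = |-15 − (-27)| / √9 ≈ 4.000.

4.000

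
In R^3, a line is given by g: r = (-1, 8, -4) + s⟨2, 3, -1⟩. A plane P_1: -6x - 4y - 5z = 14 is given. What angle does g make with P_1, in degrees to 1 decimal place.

sin θ = |n·v| / (|n||v|) = |-19| / (√77 · √14) = 0.57869.
θ ≈ 35.4°.

35.4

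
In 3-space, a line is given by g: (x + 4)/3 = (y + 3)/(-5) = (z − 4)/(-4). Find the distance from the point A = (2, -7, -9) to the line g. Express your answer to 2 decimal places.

7.68

g has direction (3, -5, -4) through (-4, -3, 4).
Taking (-4, -3, 4) on g with direction v = (3, -5, -4): w = A − (-4, -3, 4) = (6, -4, -13), and w × v = (-49, -15, -18).
Distance = |w × v| / |v| = √2950 / √50 ≈ 7.68.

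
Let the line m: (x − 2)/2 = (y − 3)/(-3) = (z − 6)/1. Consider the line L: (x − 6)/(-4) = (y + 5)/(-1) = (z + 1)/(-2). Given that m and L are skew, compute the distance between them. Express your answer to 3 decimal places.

m has direction (2, -3, 1) through (2, 3, 6).
L has direction (-4, -1, -2) through (6, -5, -1).
Common perpendicular direction n = (2, -3, 1) × (-4, -1, -2) = (7, 0, -14).
With w = (6, -5, -1) − (2, 3, 6) = (4, -8, -7), w · n = 126.
Distance = |w · n| / |n| = |126| / √245 ≈ 8.050.

8.050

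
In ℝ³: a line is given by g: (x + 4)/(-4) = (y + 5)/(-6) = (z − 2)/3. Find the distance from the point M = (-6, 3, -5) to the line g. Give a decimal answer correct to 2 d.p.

g has direction (-4, -6, 3) through (-4, -5, 2).
Taking (-4, -5, 2) on g with direction v = (-4, -6, 3): w = M − (-4, -5, 2) = (-2, 8, -7), and w × v = (-18, 34, 44).
Distance = |w × v| / |v| = √3416 / √61 ≈ 7.48.

7.48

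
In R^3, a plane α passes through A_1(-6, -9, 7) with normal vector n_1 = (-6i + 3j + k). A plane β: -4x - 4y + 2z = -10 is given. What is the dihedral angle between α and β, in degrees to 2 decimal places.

69.88

α: n_1·r = n_1·A_1 gives -6x + 3y + z = 16.
cos θ = |n₁·n₂| / (|n₁||n₂|) = |14| / (√46 · √36).
θ = arccos(0.34403) ≈ 69.88°.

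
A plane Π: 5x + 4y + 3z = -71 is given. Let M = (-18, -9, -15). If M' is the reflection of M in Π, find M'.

(2, 7, -3)

λ = (n·M − d)/|n|² = (-171 − (-71))/50 = -2.
Reflection = M − 2λn = (-18, -9, -15) − (-4)·(5, 4, 3) = (2, 7, -3).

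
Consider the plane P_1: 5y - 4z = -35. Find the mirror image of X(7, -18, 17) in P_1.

λ = (n·X − d)/|n|² = (-158 − (-35))/41 = -3.
Reflection = X − 2λn = (7, -18, 17) − (-6)·(0, 5, -4) = (7, 12, -7).

(7, 12, -7)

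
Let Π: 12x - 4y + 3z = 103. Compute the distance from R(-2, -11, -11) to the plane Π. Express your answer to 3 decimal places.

n·R − d = (12)·(-2) + (-4)·(-11) + (3)·(-11) − 103 = -116; |n| = √169.
Distance = |-116| / √169 = 116/√169 ≈ 8.923.

8.923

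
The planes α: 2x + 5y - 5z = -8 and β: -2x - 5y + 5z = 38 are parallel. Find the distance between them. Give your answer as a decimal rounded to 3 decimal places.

4.082

Rescale β by 1/(-1): 2x + 5y - 5z = -38. Then distance = |-8 − (-38)| / √54 ≈ 4.082.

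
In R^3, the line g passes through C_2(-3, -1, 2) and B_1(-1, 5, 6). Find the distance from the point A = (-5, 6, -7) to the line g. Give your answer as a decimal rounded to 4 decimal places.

A direction vector for g is B_1 − C_2 = (2, 6, 4).
Taking (-3, -1, 2) on g with direction v = (2, 6, 4): w = A − (-3, -1, 2) = (-2, 7, -9), and w × v = (82, -10, -26).
Distance = |w × v| / |v| = √7500 / √56 ≈ 11.5728.

11.5728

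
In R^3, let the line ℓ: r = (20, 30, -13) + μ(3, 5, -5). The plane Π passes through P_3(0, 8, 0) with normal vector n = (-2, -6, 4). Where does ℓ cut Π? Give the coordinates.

(8, 10, 7)

Π: n·r = n·P_3 gives -2x - 6y + 4z = -48.
Substitute r = (20, 30, -13) + t(3, 5, -5) into the plane: -272 + (-56)t = -48, so t = -4.
Intersection: (20, 30, -13) + (-4)·(3, 5, -5) = (8, 10, 7).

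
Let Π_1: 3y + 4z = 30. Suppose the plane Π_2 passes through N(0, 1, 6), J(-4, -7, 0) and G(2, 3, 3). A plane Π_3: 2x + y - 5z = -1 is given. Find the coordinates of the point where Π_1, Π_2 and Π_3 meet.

NJ = (-4, -8, -6), NG = (2, 2, -3); a normal to Π_2 is NJ × NG = (36, -24, 8).
Using N: Π_2 has equation 36x - 24y + 8z = 24.
Solving the 3×3 linear system 3y + 4z = 30, 36x - 24y + 8z = 24, 2x + y - 5z = -1 (e.g. by elimination or Cramer's rule, determinant = 924) gives (4, 6, 3).

(4, 6, 3)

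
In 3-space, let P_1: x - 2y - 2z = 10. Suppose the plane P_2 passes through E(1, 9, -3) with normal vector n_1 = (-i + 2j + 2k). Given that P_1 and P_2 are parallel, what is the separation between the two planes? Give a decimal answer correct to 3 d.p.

P_2: n_1·r = n_1·E gives -x + 2y + 2z = 11.
Rescale P_2 by 1/(-1): x - 2y - 2z = -11. Then distance = |10 − (-11)| / √9 ≈ 7.000.

7.000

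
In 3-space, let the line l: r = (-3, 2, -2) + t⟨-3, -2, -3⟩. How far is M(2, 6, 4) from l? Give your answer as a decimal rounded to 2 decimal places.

0.77

Taking (-3, 2, -2) on l with direction v = (-3, -2, -3): w = M − (-3, 2, -2) = (5, 4, 6), and w × v = (0, -3, 2).
Distance = |w × v| / |v| = √13 / √22 ≈ 0.77.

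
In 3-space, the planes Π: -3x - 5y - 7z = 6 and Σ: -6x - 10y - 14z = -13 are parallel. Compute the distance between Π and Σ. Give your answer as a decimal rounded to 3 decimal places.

1.372

Rescale Σ by 1/2: -3x - 5y - 7z = -13/2. Then distance = |6 − (-13/2)| / √83 ≈ 1.372.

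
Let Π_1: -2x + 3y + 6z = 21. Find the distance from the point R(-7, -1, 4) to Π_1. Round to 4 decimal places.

n·R − d = (-2)·(-7) + (3)·(-1) + (6)·(4) − 21 = 14; |n| = √49.
Distance = |14| / √49 = 14/√49 ≈ 2.0000.

2.0000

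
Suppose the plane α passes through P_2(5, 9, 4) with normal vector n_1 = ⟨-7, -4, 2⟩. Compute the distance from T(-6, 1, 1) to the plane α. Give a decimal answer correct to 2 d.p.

12.40

α: n_1·r = n_1·P_2 gives -7x - 4y + 2z = -63.
n·T − d = (-7)·(-6) + (-4)·(1) + (2)·(1) − (-63) = 103; |n| = √69.
Distance = |103| / √69 = 103/√69 ≈ 12.40.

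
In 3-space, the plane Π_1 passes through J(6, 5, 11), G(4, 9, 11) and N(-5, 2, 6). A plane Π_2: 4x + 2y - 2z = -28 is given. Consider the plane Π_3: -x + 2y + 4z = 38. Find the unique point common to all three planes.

(-6, 4, 6)

JG = (-2, 4, 0), JN = (-11, -3, -5); a normal to Π_1 is JG × JN = (-20, -10, 50).
Using J: Π_1 has equation -20x - 10y + 50z = 380.
Solving the 3×3 linear system -20x - 10y + 50z = 380, 4x + 2y - 2z = -28, -x + 2y + 4z = 38 (e.g. by elimination or Cramer's rule, determinant = 400) gives (-6, 4, 6).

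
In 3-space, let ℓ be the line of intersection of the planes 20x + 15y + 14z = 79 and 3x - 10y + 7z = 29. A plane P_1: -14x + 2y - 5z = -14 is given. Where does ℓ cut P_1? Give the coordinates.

Direction of ℓ: (20, 15, 14) × (3, -10, 7) = (245, -98, -245).
A point on ℓ: solving the two plane equations with x = -21 gives (-21, 9, 26).
Substitute r = (-21, 9, 26) + t(245, -98, -245) into the plane: 182 + (-2401)t = -14, so t = 4/49.
Intersection: (-21, 9, 26) + (4/49)·(245, -98, -245) = (-1, 1, 6).

(-1, 1, 6)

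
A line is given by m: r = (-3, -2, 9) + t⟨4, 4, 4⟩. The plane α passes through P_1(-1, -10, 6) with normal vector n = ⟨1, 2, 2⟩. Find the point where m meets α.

α: n·r = n·P_1 gives x + 2y + 2z = -9.
Substitute r = (-3, -2, 9) + t(4, 4, 4) into the plane: 11 + 20t = -9, so t = -1.
Intersection: (-3, -2, 9) + (-1)·(4, 4, 4) = (-7, -6, 5).

(-7, -6, 5)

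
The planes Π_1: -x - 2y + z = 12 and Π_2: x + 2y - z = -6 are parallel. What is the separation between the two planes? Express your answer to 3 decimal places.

Rescale Π_2 by 1/(-1): -x - 2y + z = 6. Then distance = |12 − 6| / √6 ≈ 2.449.

2.449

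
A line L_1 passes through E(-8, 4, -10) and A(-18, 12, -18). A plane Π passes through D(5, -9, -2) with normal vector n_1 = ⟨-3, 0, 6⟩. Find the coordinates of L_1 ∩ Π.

(-3, 0, -6)

A direction vector for L_1 is A − E = (-10, 8, -8).
Π: n_1·r = n_1·D gives -3x + 6z = -27.
Substitute r = (-8, 4, -10) + t(-10, 8, -8) into the plane: -36 + (-18)t = -27, so t = -1/2.
Intersection: (-8, 4, -10) + (-1/2)·(-10, 8, -8) = (-3, 0, -6).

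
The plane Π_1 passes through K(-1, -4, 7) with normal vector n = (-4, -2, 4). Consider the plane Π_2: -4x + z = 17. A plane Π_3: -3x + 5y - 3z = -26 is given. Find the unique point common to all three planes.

Π_1: n·r = n·K gives -4x - 2y + 4z = 40.
Solving the 3×3 linear system -4x - 2y + 4z = 40, -4x + z = 17, -3x + 5y - 3z = -26 (e.g. by elimination or Cramer's rule, determinant = -30) gives (-3, -4, 5).

(-3, -4, 5)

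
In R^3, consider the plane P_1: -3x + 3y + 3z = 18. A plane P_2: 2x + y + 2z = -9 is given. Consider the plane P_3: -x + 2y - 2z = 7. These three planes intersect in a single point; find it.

Solving the 3×3 linear system -3x + 3y + 3z = 18, 2x + y + 2z = -9, -x + 2y - 2z = 7 (e.g. by elimination or Cramer's rule, determinant = 39) gives (-5, 1, 0).

(-5, 1, 0)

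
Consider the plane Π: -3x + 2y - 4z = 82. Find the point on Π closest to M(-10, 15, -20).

(-4, 11, -12)

Foot = M − λn with λ = (n·M − d)/|n|² = (140 − 82)/29 = 2.
Foot = (-10, 15, -20) − 2·(-3, 2, -4) = (-4, 11, -12).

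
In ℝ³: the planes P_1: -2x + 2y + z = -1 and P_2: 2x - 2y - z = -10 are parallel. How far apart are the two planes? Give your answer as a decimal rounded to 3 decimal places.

Rescale P_2 by 1/(-1): -2x + 2y + z = 10. Then distance = |-1 − 10| / √9 ≈ 3.667.

3.667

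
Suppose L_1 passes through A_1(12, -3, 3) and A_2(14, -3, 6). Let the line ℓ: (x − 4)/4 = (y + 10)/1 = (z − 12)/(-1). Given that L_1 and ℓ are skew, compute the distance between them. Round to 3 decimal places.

3.874

A direction vector for L_1 is A_2 − A_1 = (2, 0, 3).
ℓ has direction (4, 1, -1) through (4, -10, 12).
Common perpendicular direction n = (2, 0, 3) × (4, 1, -1) = (-3, 14, 2).
With w = (4, -10, 12) − (12, -3, 3) = (-8, -7, 9), w · n = -56.
Distance = |w · n| / |n| = |-56| / √209 ≈ 3.874.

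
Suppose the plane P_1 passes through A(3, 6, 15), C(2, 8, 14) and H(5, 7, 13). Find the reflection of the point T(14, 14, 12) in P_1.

AC = (-1, 2, -1), AH = (2, 1, -2); a normal to P_1 is AC × AH = (-3, -4, -5).
Using A: P_1 has equation -3x - 4y - 5z = -108.
λ = (n·T − d)/|n|² = (-158 − (-108))/50 = -1.
Reflection = T − 2λn = (14, 14, 12) − (-2)·(-3, -4, -5) = (8, 6, 2).

(8, 6, 2)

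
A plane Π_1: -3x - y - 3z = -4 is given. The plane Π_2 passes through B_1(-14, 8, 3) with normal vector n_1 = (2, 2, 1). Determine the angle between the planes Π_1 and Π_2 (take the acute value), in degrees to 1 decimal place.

Π_2: n_1·r = n_1·B_1 gives 2x + 2y + z = -9.
cos θ = |n₁·n₂| / (|n₁||n₂|) = |-11| / (√19 · √9).
θ = arccos(0.84119) ≈ 32.7°.

32.7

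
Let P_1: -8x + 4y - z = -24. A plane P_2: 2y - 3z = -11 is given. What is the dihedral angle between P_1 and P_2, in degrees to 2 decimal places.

cos θ = |n₁·n₂| / (|n₁||n₂|) = |11| / (√81 · √13).
θ = arccos(0.33898) ≈ 70.19°.

70.19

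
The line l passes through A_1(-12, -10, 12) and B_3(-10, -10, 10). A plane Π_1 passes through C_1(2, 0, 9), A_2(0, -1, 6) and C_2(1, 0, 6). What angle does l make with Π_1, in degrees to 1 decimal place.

A direction vector for l is B_3 − A_1 = (2, 0, -2).
C_1A_2 = (-2, -1, -3), C_1C_2 = (-1, 0, -3); a normal to Π_1 is C_1A_2 × C_1C_2 = (3, -3, -1).
Using C_1: Π_1 has equation 3x - 3y - z = -3.
sin θ = |n·v| / (|n||v|) = |8| / (√19 · √8) = 0.64889.
θ ≈ 40.5°.

40.5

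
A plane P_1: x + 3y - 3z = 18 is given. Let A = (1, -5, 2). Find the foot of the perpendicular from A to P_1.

Foot = A − λn with λ = (n·A − d)/|n|² = (-20 − 18)/19 = -2.
Foot = (1, -5, 2) − (-2)·(1, 3, -3) = (3, 1, -4).

(3, 1, -4)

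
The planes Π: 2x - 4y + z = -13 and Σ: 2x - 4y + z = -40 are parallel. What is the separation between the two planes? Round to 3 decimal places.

Same normal n = (2, -4, 1) with |n| = √21; distance = |-13 − (-40)| / |n| = 27/√21 ≈ 5.892.

5.892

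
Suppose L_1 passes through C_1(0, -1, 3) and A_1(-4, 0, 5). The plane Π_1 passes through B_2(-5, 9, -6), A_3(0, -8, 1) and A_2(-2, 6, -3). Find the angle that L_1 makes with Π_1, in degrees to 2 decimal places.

A direction vector for L_1 is A_1 − C_1 = (-4, 1, 2).
B_2A_3 = (5, -17, 7), B_2A_2 = (3, -3, 3); a normal to Π_1 is B_2A_3 × B_2A_2 = (-30, 6, 36).
Using B_2: Π_1 has equation -30x + 6y + 36z = -12.
sin θ = |n·v| / (|n||v|) = |198| / (√2232 · √21) = 0.91455.
θ ≈ 66.14°.

66.14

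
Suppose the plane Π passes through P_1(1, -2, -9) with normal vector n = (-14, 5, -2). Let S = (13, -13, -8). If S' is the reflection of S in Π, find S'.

Π: n·r = n·P_1 gives -14x + 5y - 2z = -6.
λ = (n·S − d)/|n|² = (-231 − (-6))/225 = -1.
Reflection = S − 2λn = (13, -13, -8) − (-2)·(-14, 5, -2) = (-15, -3, -12).

(-15, -3, -12)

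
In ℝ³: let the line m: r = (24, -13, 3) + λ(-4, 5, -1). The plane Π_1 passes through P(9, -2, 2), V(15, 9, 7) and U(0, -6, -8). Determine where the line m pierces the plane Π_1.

PV = (6, 11, 5), PU = (-9, -4, -10); a normal to Π_1 is PV × PU = (-90, 15, 75).
Using P: Π_1 has equation -90x + 15y + 75z = -690.
Substitute r = (24, -13, 3) + t(-4, 5, -1) into the plane: -2130 + 360t = -690, so t = 4.
Intersection: (24, -13, 3) + 4·(-4, 5, -1) = (8, 7, -1).

(8, 7, -1)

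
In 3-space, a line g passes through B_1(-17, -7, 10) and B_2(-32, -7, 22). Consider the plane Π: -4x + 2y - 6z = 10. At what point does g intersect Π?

(3, -7, -6)

A direction vector for g is B_2 − B_1 = (-15, 0, 12).
Substitute r = (-17, -7, 10) + t(-15, 0, 12) into the plane: -6 + (-12)t = 10, so t = -4/3.
Intersection: (-17, -7, 10) + (-4/3)·(-15, 0, 12) = (3, -7, -6).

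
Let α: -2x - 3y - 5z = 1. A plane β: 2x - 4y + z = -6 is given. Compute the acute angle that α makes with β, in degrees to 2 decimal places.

83.90

cos θ = |n₁·n₂| / (|n₁||n₂|) = |3| / (√38 · √21).
θ = arccos(0.10620) ≈ 83.90°.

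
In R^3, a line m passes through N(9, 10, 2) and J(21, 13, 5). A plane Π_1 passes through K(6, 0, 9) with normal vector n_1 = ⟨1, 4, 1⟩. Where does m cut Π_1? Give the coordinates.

A direction vector for m is J − N = (12, 3, 3).
Π_1: n_1·r = n_1·K gives x + 4y + z = 15.
Substitute r = (9, 10, 2) + t(12, 3, 3) into the plane: 51 + 27t = 15, so t = -4/3.
Intersection: (9, 10, 2) + (-4/3)·(12, 3, 3) = (-7, 6, -2).

(-7, 6, -2)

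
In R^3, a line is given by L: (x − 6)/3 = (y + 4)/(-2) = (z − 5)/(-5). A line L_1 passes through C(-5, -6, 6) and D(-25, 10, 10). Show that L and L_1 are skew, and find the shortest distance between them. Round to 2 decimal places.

L has direction (3, -2, -5) through (6, -4, 5).
A direction vector for L_1 is D − C = (-20, 16, 4).
Common perpendicular direction n = (3, -2, -5) × (-20, 16, 4) = (72, 88, 8).
With w = (-5, -6, 6) − (6, -4, 5) = (-11, -2, 1), w · n = -960.
Since n ≠ 0 the lines are not parallel, and w · n = -960 ≠ 0 so they do not intersect; hence they are skew.
Distance = |w · n| / |n| = |-960| / √12992 ≈ 8.42.

8.42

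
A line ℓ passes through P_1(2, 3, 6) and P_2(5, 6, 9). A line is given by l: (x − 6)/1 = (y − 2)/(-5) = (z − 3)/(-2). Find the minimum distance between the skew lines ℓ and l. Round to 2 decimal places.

A direction vector for ℓ is P_2 − P_1 = (3, 3, 3).
l has direction (1, -5, -2) through (6, 2, 3).
Common perpendicular direction n = (3, 3, 3) × (1, -5, -2) = (9, 9, -18).
With w = (6, 2, 3) − (2, 3, 6) = (4, -1, -3), w · n = 81.
Distance = |w · n| / |n| = |81| / √486 ≈ 3.67.

3.67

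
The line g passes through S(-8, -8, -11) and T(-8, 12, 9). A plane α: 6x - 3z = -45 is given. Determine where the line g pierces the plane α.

(-8, 2, -1)

A direction vector for g is T − S = (0, 20, 20).
Substitute r = (-8, -8, -11) + t(0, 20, 20) into the plane: -15 + (-60)t = -45, so t = 1/2.
Intersection: (-8, -8, -11) + (1/2)·(0, 20, 20) = (-8, 2, -1).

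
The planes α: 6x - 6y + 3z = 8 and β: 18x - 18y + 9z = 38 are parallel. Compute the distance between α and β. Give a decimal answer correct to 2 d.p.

Rescale β by 1/3: 6x - 6y + 3z = 38/3. Then distance = |8 − (38/3)| / √81 ≈ 0.52.

0.52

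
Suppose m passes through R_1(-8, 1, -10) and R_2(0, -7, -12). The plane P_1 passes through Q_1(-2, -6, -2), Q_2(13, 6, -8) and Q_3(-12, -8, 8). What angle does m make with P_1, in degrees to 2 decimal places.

47.06

A direction vector for m is R_2 − R_1 = (8, -8, -2).
Q_1Q_2 = (15, 12, -6), Q_1Q_3 = (-10, -2, 10); a normal to P_1 is Q_1Q_2 × Q_1Q_3 = (108, -90, 90).
Using Q_1: P_1 has equation 108x - 90y + 90z = 144.
sin θ = |n·v| / (|n||v|) = |1404| / (√27864 · √132) = 0.73208.
θ ≈ 47.06°.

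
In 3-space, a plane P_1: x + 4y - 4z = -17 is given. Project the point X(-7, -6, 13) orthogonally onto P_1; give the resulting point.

(-5, 2, 5)

Foot = X − λn with λ = (n·X − d)/|n|² = (-83 − (-17))/33 = -2.
Foot = (-7, -6, 13) − (-2)·(1, 4, -4) = (-5, 2, 5).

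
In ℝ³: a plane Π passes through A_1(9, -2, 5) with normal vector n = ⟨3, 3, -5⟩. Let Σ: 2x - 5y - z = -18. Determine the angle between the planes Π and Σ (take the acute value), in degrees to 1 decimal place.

Π: n·r = n·A_1 gives 3x + 3y - 5z = -4.
cos θ = |n₁·n₂| / (|n₁||n₂|) = |-4| / (√43 · √30).
θ = arccos(0.11137) ≈ 83.6°.

83.6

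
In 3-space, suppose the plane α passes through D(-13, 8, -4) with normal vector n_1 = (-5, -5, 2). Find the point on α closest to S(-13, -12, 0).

(-3, -2, -4)

α: n_1·r = n_1·D gives -5x - 5y + 2z = 17.
Foot = S − λn with λ = (n·S − d)/|n|² = (125 − 17)/54 = 2.
Foot = (-13, -12, 0) − 2·(-5, -5, 2) = (-3, -2, -4).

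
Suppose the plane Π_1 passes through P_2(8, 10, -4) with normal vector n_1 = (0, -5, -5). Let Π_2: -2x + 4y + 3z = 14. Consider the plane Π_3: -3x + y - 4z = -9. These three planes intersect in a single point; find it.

Π_1: n_1·r = n_1·P_2 gives -5y - 5z = -30.
Solving the 3×3 linear system -5y - 5z = -30, -2x + 4y + 3z = 14, -3x + y - 4z = -9 (e.g. by elimination or Cramer's rule, determinant = 35) gives (5, 6, 0).

(5, 6, 0)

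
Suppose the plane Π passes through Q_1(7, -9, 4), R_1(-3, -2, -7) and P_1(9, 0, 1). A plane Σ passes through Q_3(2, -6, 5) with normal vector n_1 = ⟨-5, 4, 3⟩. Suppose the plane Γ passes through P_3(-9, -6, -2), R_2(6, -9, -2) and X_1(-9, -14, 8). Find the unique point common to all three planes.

Q_1R_1 = (-10, 7, -11), Q_1P_1 = (2, 9, -3); a normal to Π is Q_1R_1 × Q_1P_1 = (78, -52, -104).
Using Q_1: Π has equation 78x - 52y - 104z = 598.
Σ: n_1·r = n_1·Q_3 gives -5x + 4y + 3z = -19.
P_3R_2 = (15, -3, 0), P_3X_1 = (0, -8, 10); a normal to Γ is P_3R_2 × P_3X_1 = (-30, -150, -120).
Using P_3: Γ has equation -30x - 150y - 120z = 1410.
Solving the 3×3 linear system 78x - 52y - 104z = 598, -5x + 4y + 3z = -19, -30x - 150y - 120z = 1410 (e.g. by elimination or Cramer's rule, determinant = -56940) gives (-3, -4, -6).

(-3, -4, -6)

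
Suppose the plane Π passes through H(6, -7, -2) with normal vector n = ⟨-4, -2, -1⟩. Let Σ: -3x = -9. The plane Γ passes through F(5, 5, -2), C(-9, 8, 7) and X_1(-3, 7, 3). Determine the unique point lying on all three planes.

(3, -4, 4)

Π: n·r = n·H gives -4x - 2y - z = -8.
FC = (-14, 3, 9), FX_1 = (-8, 2, 5); a normal to Γ is FC × FX_1 = (-3, -2, -4).
Using F: Γ has equation -3x - 2y - 4z = -17.
Solving the 3×3 linear system -4x - 2y - z = -8, -3x = -9, -3x - 2y - 4z = -17 (e.g. by elimination or Cramer's rule, determinant = 18) gives (3, -4, 4).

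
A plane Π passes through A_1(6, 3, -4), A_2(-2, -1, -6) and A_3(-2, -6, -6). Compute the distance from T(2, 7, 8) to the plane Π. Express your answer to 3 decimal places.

A_1A_2 = (-8, -4, -2), A_1A_3 = (-8, -9, -2); a normal to Π is A_1A_2 × A_1A_3 = (-10, 0, 40).
Using A_1: Π has equation -10x + 40z = -220.
n·T − d = (-10)·(2) + (0)·(7) + (40)·(8) − (-220) = 520; |n| = √1700.
Distance = |520| / √1700 = 520/√1700 ≈ 12.612.

12.612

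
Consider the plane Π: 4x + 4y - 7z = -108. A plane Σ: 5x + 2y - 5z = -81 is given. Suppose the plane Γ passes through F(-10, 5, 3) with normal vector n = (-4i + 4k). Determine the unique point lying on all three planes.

Γ: n·r = n·F gives -4x + 4z = 52.
Solving the 3×3 linear system 4x + 4y - 7z = -108, 5x + 2y - 5z = -81, -4x + 4z = 52 (e.g. by elimination or Cramer's rule, determinant = -24) gives (-5, -8, 8).

(-5, -8, 8)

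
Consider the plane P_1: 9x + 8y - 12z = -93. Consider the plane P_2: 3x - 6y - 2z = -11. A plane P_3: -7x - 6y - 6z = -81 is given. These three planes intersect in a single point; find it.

Solving the 3×3 linear system 9x + 8y - 12z = -93, 3x - 6y - 2z = -11, -7x - 6y - 6z = -81 (e.g. by elimination or Cramer's rule, determinant = 1192) gives (3, 0, 10).

(3, 0, 10)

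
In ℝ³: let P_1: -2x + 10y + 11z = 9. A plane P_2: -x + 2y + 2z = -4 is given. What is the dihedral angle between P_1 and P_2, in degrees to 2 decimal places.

cos θ = |n₁·n₂| / (|n₁||n₂|) = |44| / (√225 · √9).
θ = arccos(0.97778) ≈ 12.10°.

12.10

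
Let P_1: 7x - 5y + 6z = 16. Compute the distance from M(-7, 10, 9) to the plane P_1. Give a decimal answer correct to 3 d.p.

5.816

n·M − d = (7)·(-7) + (-5)·(10) + (6)·(9) − 16 = -61; |n| = √110.
Distance = |-61| / √110 = 61/√110 ≈ 5.816.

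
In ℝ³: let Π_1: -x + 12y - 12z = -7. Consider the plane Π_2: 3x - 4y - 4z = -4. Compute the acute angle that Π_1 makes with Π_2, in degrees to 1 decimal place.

88.4

cos θ = |n₁·n₂| / (|n₁||n₂|) = |-3| / (√289 · √41).
θ = arccos(0.02756) ≈ 88.4°.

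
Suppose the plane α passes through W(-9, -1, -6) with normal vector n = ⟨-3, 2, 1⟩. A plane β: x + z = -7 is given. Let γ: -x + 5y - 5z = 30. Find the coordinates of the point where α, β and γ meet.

(-5, 3, -2)

α: n·r = n·W gives -3x + 2y + z = 19.
Solving the 3×3 linear system -3x + 2y + z = 19, x + z = -7, -x + 5y - 5z = 30 (e.g. by elimination or Cramer's rule, determinant = 28) gives (-5, 3, -2).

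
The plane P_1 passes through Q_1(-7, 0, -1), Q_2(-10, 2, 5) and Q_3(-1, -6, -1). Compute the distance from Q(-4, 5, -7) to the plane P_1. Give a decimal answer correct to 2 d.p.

Q_1Q_2 = (-3, 2, 6), Q_1Q_3 = (6, -6, 0); a normal to P_1 is Q_1Q_2 × Q_1Q_3 = (36, 36, 6).
Using Q_1: P_1 has equation 36x + 36y + 6z = -258.
n·Q − d = (36)·(-4) + (36)·(5) + (6)·(-7) − (-258) = 252; |n| = √2628.
Distance = |252| / √2628 = 252/√2628 ≈ 4.92.

4.92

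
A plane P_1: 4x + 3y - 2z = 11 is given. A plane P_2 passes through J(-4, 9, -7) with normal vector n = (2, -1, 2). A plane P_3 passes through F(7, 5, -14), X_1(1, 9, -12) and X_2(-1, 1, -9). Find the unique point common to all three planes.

(-5, 5, -8)

P_2: n·r = n·J gives 2x - y + 2z = -31.
FX_1 = (-6, 4, 2), FX_2 = (-8, -4, 5); a normal to P_3 is FX_1 × FX_2 = (28, 14, 56).
Using F: P_3 has equation 28x + 14y + 56z = -518.
Solving the 3×3 linear system 4x + 3y - 2z = 11, 2x - y + 2z = -31, 28x + 14y + 56z = -518 (e.g. by elimination or Cramer's rule, determinant = -616) gives (-5, 5, -8).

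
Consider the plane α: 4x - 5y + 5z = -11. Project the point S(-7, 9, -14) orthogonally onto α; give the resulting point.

Foot = S − λn with λ = (n·S − d)/|n|² = (-143 − (-11))/66 = -2.
Foot = (-7, 9, -14) − (-2)·(4, -5, 5) = (1, -1, -4).

(1, -1, -4)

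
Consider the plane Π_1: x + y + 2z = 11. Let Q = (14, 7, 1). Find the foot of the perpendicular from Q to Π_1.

(12, 5, -3)

Foot = Q − λn with λ = (n·Q − d)/|n|² = (23 − 11)/6 = 2.
Foot = (14, 7, 1) − 2·(1, 1, 2) = (12, 5, -3).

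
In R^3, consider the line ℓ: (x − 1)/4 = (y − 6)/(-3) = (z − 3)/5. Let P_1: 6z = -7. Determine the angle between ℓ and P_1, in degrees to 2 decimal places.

45.00

ℓ has direction (4, -3, 5) through (1, 6, 3).
sin θ = |n·v| / (|n||v|) = |30| / (√36 · √50) = 0.70711.
θ ≈ 45.00°.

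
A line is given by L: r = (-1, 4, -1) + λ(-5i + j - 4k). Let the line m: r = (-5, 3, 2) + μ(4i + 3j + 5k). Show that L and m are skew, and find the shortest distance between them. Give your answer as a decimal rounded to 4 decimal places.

4.9562

Common perpendicular direction n = (-5, 1, -4) × (4, 3, 5) = (17, 9, -19).
With w = (-5, 3, 2) − (-1, 4, -1) = (-4, -1, 3), w · n = -134.
Since n ≠ 0 the lines are not parallel, and w · n = -134 ≠ 0 so they do not intersect; hence they are skew.
Distance = |w · n| / |n| = |-134| / √731 ≈ 4.9562.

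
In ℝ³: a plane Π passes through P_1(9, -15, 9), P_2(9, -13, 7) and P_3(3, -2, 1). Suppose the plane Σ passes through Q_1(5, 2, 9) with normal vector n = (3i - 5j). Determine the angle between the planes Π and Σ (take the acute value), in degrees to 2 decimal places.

P_1P_2 = (0, 2, -2), P_1P_3 = (-6, 13, -8); a normal to Π is P_1P_2 × P_1P_3 = (10, 12, 12).
Using P_1: Π has equation 10x + 12y + 12z = 18.
Σ: n·r = n·Q_1 gives 3x - 5y = 5.
cos θ = |n₁·n₂| / (|n₁||n₂|) = |-30| / (√388 · √34).
θ = arccos(0.26120) ≈ 74.86°.

74.86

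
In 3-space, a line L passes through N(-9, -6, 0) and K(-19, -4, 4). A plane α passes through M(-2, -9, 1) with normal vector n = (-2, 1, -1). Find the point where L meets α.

(1, -8, -4)

A direction vector for L is K − N = (-10, 2, 4).
α: n·r = n·M gives -2x + y - z = -6.
Substitute r = (-9, -6, 0) + t(-10, 2, 4) into the plane: 12 + 18t = -6, so t = -1.
Intersection: (-9, -6, 0) + (-1)·(-10, 2, 4) = (1, -8, -4).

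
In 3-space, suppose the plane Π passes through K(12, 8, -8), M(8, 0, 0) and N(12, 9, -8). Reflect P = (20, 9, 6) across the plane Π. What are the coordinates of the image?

(-4, 9, -6)

KM = (-4, -8, 8), KN = (0, 1, 0); a normal to Π is KM × KN = (-8, 0, -4).
Using K: Π has equation -8x - 4z = -64.
λ = (n·P − d)/|n|² = (-184 − (-64))/80 = -3/2.
Reflection = P − 2λn = (20, 9, 6) − (-3)·(-8, 0, -4) = (-4, 9, -6).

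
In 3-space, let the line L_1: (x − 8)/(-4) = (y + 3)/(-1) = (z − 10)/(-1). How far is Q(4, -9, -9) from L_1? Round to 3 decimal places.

L_1 has direction (-4, -1, -1) through (8, -3, 10).
Taking (8, -3, 10) on L_1 with direction v = (-4, -1, -1): w = Q − (8, -3, 10) = (-4, -6, -19), and w × v = (-13, 72, -20).
Distance = |w × v| / |v| = √5753 / √18 ≈ 17.878.

17.878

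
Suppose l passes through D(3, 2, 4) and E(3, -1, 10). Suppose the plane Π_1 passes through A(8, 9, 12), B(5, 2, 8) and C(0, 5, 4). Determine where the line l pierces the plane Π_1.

(3, 1, 6)

A direction vector for l is E − D = (0, -3, 6).
AB = (-3, -7, -4), AC = (-8, -4, -8); a normal to Π_1 is AB × AC = (40, 8, -44).
Using A: Π_1 has equation 40x + 8y - 44z = -136.
Substitute r = (3, 2, 4) + t(0, -3, 6) into the plane: -40 + (-288)t = -136, so t = 1/3.
Intersection: (3, 2, 4) + (1/3)·(0, -3, 6) = (3, 1, 6).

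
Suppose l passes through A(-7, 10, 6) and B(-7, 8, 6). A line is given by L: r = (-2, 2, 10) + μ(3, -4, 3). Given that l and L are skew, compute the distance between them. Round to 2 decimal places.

0.71

A direction vector for l is B − A = (0, -2, 0).
Common perpendicular direction n = (0, -2, 0) × (3, -4, 3) = (-6, 0, 6).
With w = (-2, 2, 10) − (-7, 10, 6) = (5, -8, 4), w · n = -6.
Distance = |w · n| / |n| = |-6| / √72 ≈ 0.71.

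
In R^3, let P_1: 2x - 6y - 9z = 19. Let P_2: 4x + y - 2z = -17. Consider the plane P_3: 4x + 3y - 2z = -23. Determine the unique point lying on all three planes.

Solving the 3×3 linear system 2x - 6y - 9z = 19, 4x + y - 2z = -17, 4x + 3y - 2z = -23 (e.g. by elimination or Cramer's rule, determinant = -64) gives (-4, -3, -1).

(-4, -3, -1)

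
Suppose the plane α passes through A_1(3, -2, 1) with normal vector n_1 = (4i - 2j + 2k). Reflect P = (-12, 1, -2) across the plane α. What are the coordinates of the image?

α: n_1·r = n_1·A_1 gives 4x - 2y + 2z = 18.
λ = (n·P − d)/|n|² = (-54 − 18)/24 = -3.
Reflection = P − 2λn = (-12, 1, -2) − (-6)·(4, -2, 2) = (12, -11, 10).

(12, -11, 10)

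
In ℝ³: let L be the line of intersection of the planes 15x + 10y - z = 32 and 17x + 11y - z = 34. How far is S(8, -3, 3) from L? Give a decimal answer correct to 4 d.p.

14.3422

Direction of L: (15, 10, -1) × (17, 11, -1) = (1, -2, -5).
A point on L: solving the two plane equations with x = -3 gives (-3, 8, 3).
Taking (-3, 8, 3) on L with direction v = (1, -2, -5): w = S − (-3, 8, 3) = (11, -11, 0), and w × v = (55, 55, -11).
Distance = |w × v| / |v| = √6171 / √30 ≈ 14.3422.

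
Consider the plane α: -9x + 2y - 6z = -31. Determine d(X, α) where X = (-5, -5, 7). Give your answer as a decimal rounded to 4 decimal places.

n·X − d = (-9)·(-5) + (2)·(-5) + (-6)·(7) − (-31) = 24; |n| = √121.
Distance = |24| / √121 = 24/√121 ≈ 2.1818.

2.1818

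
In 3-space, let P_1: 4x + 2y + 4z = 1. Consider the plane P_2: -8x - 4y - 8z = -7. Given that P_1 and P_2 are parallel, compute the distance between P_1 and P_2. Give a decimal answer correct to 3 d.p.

0.417

Rescale P_2 by 1/(-2): 4x + 2y + 4z = 7/2. Then distance = |1 − (7/2)| / √36 ≈ 0.417.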